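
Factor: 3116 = 2^2*19^1 * 41^1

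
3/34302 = 1/11434 = 0.00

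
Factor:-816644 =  -2^2*204161^1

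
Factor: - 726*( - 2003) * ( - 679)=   -  987386862=- 2^1 * 3^1*7^1 * 11^2*97^1*2003^1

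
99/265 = 99/265= 0.37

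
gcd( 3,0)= 3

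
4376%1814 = 748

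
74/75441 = 74/75441 = 0.00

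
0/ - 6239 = 0/1 = -0.00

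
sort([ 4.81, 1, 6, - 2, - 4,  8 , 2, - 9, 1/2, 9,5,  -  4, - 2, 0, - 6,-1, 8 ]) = [ - 9, - 6, - 4 , - 4, - 2, - 2, -1,0, 1/2, 1 , 2, 4.81,5,  6,8, 8,9 ]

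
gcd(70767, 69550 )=1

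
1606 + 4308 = 5914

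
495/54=55/6 = 9.17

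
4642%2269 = 104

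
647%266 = 115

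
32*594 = 19008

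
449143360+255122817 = 704266177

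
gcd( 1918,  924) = 14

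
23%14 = 9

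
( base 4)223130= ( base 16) ADC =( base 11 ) 20a8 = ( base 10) 2780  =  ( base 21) 668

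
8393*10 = 83930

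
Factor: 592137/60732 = 39/4 = 2^( - 2) * 3^1*13^1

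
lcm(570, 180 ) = 3420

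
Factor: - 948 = -2^2*3^1 * 79^1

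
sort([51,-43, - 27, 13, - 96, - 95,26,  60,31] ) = [  -  96,- 95, -43 , - 27,  13,26, 31, 51, 60]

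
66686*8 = 533488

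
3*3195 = 9585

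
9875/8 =1234 + 3/8 = 1234.38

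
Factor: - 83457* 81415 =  - 6794651655 = - 3^3*5^1*11^1* 19^1*281^1*857^1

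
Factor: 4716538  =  2^1*37^1* 63737^1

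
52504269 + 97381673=149885942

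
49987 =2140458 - 2090471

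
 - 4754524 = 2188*(-2173 )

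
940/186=5 + 5/93= 5.05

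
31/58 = 31/58 =0.53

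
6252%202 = 192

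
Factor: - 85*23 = -1955 = - 5^1*17^1*23^1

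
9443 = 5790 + 3653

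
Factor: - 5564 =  - 2^2*13^1 * 107^1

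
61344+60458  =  121802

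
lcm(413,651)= 38409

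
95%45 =5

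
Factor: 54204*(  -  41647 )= - 2257433988 = - 2^2*3^1*4517^1 * 41647^1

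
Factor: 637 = 7^2* 13^1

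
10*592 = 5920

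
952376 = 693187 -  - 259189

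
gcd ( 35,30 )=5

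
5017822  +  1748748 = 6766570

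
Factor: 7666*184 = 2^4 * 23^1 * 3833^1= 1410544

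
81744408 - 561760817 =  - 480016409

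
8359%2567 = 658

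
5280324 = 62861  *84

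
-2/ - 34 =1/17= 0.06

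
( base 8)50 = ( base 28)1C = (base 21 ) 1J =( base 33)17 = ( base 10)40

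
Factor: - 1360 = - 2^4* 5^1 *17^1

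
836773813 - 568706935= 268066878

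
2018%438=266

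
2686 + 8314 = 11000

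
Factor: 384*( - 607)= -2^7*3^1*607^1  =  - 233088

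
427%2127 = 427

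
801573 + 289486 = 1091059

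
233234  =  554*421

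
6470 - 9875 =  -  3405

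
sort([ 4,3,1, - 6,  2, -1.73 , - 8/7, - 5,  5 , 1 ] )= [  -  6,- 5, - 1.73, - 8/7,1, 1,2, 3,4,5] 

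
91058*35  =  3187030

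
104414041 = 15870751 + 88543290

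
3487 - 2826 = 661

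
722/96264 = 361/48132 = 0.01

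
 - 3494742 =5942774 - 9437516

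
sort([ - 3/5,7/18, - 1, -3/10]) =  [- 1, - 3/5,- 3/10,7/18]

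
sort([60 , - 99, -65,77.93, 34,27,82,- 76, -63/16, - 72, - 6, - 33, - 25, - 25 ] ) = [ - 99, - 76, - 72, - 65,-33, - 25,-25, - 6, - 63/16,27,34, 60, 77.93, 82]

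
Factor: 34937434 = 2^1*7^1*31^1*79^1 * 1019^1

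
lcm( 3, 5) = 15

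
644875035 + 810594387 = 1455469422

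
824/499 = 824/499=1.65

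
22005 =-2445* ( - 9 )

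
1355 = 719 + 636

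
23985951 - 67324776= - 43338825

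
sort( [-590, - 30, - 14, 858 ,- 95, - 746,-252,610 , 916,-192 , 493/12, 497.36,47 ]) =[ - 746, - 590, - 252,-192,-95, - 30, - 14, 493/12,47, 497.36,610, 858,  916 ]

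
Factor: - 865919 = -79^1*97^1*113^1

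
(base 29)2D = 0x47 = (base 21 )38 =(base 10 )71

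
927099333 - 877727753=49371580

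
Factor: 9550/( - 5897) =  - 2^1*5^2*191^1*5897^( - 1)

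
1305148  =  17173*76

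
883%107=27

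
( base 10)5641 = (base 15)1A11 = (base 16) 1609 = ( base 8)13011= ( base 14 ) 20ad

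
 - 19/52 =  - 19/52  =  - 0.37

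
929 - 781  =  148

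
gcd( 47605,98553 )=1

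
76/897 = 76/897 = 0.08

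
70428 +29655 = 100083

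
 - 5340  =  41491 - 46831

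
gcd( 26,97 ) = 1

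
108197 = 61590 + 46607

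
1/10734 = 1/10734= 0.00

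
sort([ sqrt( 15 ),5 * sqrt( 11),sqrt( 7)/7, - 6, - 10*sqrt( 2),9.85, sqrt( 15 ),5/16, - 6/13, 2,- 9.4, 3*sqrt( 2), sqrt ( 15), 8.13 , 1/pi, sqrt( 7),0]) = [ - 10 * sqrt(2),-9.4, - 6, - 6/13,0, 5/16,1/pi,sqrt( 7 ) /7,2,  sqrt (7), sqrt(15),sqrt( 15),sqrt( 15),3 *sqrt ( 2),8.13, 9.85,5*sqrt( 11 )] 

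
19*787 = 14953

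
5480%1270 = 400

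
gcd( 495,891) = 99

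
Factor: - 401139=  - 3^3*83^1*179^1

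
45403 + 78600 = 124003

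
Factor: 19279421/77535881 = 7^1*2754203^1*77535881^( - 1)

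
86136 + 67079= 153215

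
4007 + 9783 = 13790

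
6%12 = 6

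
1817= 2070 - 253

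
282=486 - 204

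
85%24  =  13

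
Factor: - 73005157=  - 17^2*157^1 * 1609^1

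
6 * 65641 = 393846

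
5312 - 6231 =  - 919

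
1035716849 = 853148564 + 182568285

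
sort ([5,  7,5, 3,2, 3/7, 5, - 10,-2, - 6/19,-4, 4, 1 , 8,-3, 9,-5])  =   [ - 10, - 5, - 4, - 3, - 2, - 6/19,  3/7,1, 2,  3,4  ,  5, 5,  5, 7,8,9] 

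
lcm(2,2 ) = 2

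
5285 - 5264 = 21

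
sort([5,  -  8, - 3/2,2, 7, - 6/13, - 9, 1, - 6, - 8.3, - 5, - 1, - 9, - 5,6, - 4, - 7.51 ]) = [ - 9,  -  9, - 8.3, - 8, - 7.51, - 6, - 5, - 5, - 4, - 3/2, - 1, - 6/13,1,2,5,6 , 7]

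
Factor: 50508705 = 3^1*5^1*13^1 * 259019^1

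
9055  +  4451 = 13506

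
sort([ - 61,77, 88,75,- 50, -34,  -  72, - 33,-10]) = [-72,-61,-50, - 34,  -  33,-10, 75,  77, 88 ] 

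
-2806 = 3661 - 6467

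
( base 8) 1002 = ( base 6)2214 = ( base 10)514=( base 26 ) JK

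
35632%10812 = 3196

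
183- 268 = - 85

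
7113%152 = 121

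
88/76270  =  44/38135 = 0.00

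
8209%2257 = 1438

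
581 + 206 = 787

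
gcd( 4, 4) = 4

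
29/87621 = 29/87621 = 0.00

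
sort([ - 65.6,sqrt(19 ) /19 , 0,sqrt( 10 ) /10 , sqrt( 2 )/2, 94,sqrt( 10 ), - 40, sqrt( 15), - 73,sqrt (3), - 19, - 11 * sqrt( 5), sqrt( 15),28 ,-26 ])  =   [ - 73, - 65.6,  -  40, - 26, - 11*sqrt( 5),-19,0,  sqrt (19 ) /19,sqrt( 10 )/10, sqrt( 2) /2, sqrt( 3 ) , sqrt( 10 ),sqrt( 15 ), sqrt( 15),28,94] 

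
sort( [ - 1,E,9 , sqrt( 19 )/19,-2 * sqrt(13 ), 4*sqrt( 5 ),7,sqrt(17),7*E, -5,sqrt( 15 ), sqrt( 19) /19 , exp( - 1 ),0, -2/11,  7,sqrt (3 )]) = [ - 2*sqrt(13), - 5,-1, - 2/11,0 , sqrt( 19) /19,sqrt(19 )/19,  exp( - 1 ), sqrt(3 ),E,sqrt(15),sqrt(17),7,7 , 4*sqrt(5),9,7*E] 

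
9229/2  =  9229/2 = 4614.50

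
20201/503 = 40 + 81/503  =  40.16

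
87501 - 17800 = 69701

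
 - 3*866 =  - 2598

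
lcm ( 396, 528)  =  1584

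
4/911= 4/911 = 0.00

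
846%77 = 76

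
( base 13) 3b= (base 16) 32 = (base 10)50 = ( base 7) 101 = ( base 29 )1l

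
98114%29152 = 10658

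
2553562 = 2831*902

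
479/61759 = 479/61759 = 0.01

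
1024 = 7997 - 6973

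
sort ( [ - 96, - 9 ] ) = [-96, - 9 ] 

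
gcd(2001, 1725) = 69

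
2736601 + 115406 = 2852007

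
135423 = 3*45141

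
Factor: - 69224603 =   -  7^3*201821^1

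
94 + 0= 94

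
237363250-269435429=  - 32072179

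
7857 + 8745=16602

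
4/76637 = 4/76637 = 0.00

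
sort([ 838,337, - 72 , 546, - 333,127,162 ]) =[ -333, - 72,127, 162,337,546,838]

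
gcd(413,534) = 1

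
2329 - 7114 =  - 4785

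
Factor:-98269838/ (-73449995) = 2^1*5^( - 1 )*37^( - 1 )*67^1*79^1*9283^1*397027^( - 1)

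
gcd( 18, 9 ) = 9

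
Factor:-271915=- 5^1*7^1 * 17^1*457^1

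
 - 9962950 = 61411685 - 71374635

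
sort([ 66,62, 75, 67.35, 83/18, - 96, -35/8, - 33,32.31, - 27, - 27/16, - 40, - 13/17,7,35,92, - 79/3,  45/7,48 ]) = [ - 96, - 40, - 33,- 27, - 79/3, - 35/8,- 27/16, - 13/17, 83/18,45/7,7,32.31, 35,48,62,66, 67.35, 75, 92]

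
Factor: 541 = 541^1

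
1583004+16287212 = 17870216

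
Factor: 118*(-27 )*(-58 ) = 184788 = 2^2*3^3*29^1*59^1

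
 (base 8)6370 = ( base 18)a48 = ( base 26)4ni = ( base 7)12452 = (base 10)3320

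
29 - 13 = 16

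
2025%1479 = 546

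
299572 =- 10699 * ( - 28)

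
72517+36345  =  108862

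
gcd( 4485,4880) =5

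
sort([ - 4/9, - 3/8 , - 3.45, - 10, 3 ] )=[-10, - 3.45,-4/9,-3/8, 3] 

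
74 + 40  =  114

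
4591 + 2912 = 7503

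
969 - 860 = 109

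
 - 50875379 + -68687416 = - 119562795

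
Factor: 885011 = 151^1 * 5861^1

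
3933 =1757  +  2176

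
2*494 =988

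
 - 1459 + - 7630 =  - 9089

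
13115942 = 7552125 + 5563817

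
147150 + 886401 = 1033551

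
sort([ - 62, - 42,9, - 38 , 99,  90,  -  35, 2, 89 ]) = [ - 62, - 42, - 38, - 35,2, 9,89,90,99] 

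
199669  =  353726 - 154057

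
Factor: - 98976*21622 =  - 2^6*3^1*19^1*569^1*1031^1 = - 2140059072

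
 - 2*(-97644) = 195288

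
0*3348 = 0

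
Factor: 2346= 2^1*3^1*17^1*23^1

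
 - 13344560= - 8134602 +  -5209958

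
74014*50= 3700700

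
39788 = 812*49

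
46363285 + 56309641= 102672926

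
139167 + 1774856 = 1914023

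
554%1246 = 554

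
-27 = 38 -65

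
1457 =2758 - 1301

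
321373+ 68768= 390141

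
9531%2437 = 2220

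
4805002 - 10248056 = -5443054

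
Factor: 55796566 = 2^1*7^1*3985469^1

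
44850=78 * 575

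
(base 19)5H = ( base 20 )5c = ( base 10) 112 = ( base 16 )70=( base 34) 3A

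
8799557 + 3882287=12681844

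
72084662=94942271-22857609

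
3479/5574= 3479/5574= 0.62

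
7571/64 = 118+19/64= 118.30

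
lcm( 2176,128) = 2176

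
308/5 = 61 + 3/5 = 61.60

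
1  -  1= 0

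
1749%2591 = 1749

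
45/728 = 45/728=0.06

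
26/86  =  13/43 = 0.30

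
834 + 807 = 1641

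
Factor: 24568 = 2^3*37^1*83^1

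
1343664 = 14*95976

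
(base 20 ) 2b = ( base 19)2d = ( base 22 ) 27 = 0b110011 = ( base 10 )51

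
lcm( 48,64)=192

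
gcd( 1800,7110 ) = 90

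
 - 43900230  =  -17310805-26589425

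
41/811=41/811 =0.05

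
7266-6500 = 766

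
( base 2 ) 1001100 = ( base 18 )44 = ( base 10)76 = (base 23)37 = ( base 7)136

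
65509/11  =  65509/11  =  5955.36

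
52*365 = 18980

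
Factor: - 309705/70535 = - 3^1*11^1*1877^1*14107^( - 1 )= -  61941/14107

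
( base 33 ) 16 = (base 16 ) 27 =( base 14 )2b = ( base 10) 39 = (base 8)47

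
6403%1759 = 1126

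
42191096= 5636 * 7486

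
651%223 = 205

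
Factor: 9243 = 3^2* 13^1*79^1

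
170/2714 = 85/1357 = 0.06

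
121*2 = 242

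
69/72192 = 23/24064 = 0.00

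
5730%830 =750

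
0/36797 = 0 = 0.00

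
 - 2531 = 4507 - 7038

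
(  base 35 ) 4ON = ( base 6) 42403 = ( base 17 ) 12G0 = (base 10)5763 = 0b1011010000011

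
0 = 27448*0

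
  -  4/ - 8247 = 4/8247 = 0.00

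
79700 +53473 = 133173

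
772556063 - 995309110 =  - 222753047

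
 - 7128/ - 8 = 891/1 =891.00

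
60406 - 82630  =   - 22224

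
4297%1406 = 79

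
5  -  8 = -3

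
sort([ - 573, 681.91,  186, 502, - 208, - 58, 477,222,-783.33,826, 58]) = [ - 783.33, - 573, -208,  -  58, 58, 186,222, 477, 502, 681.91, 826]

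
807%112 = 23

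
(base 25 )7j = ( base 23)8A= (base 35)5j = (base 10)194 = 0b11000010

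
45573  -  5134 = 40439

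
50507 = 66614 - 16107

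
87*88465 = 7696455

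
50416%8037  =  2194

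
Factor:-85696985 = - 5^1*11^1 * 101^1*15427^1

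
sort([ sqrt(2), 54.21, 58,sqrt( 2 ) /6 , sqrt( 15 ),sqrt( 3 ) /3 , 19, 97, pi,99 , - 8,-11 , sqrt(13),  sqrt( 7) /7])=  [ - 11,-8,  sqrt(2 )/6 , sqrt(7) /7,sqrt (3) /3 , sqrt(2),  pi , sqrt(13),sqrt( 15),  19,  54.21, 58,97,99]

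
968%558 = 410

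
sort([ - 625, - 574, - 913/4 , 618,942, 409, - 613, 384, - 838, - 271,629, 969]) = [ -838, - 625,-613, - 574, - 271, - 913/4,384,409,618,629,942,969]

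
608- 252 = 356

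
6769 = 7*967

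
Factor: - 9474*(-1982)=2^2*3^1 * 991^1 * 1579^1= 18777468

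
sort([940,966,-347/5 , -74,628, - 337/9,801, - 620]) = [ - 620, - 74,-347/5, - 337/9,  628, 801, 940, 966]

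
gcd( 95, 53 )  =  1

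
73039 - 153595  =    -  80556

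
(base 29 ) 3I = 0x69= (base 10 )105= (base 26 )41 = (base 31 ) 3C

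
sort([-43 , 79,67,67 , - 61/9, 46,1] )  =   [ - 43 , - 61/9,1, 46, 67,67, 79]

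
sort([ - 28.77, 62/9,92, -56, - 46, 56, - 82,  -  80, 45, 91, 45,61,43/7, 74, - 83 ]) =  [ - 83,  -  82, - 80,-56, - 46, - 28.77, 43/7, 62/9,  45, 45, 56 , 61, 74,91,92]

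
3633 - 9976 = - 6343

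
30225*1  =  30225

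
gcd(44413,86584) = 1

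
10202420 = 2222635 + 7979785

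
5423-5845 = -422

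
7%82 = 7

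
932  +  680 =1612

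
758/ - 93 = -758/93=- 8.15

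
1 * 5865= 5865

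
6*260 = 1560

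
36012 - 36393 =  - 381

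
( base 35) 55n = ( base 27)8i5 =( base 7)24302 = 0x18b3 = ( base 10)6323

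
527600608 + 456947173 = 984547781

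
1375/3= 458 + 1/3= 458.33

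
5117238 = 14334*357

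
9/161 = 9/161 = 0.06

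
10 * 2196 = 21960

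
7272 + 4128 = 11400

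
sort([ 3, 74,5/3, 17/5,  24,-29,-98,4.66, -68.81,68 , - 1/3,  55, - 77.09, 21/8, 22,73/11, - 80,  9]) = [-98, - 80, - 77.09,-68.81,  -  29,-1/3,  5/3, 21/8,3, 17/5,  4.66,73/11, 9,  22,  24,55,68,74] 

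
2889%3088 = 2889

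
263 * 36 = 9468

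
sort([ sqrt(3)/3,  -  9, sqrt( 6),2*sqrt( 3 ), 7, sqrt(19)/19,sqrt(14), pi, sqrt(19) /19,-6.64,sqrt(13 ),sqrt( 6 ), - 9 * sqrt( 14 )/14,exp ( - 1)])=[ - 9, - 6.64, - 9*sqrt( 14)/14,sqrt( 19 ) /19, sqrt( 19) /19,exp( - 1), sqrt(3)/3, sqrt ( 6), sqrt( 6 ), pi, 2 * sqrt(  3),sqrt( 13 ), sqrt( 14 ),7 ]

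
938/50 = 18 + 19/25  =  18.76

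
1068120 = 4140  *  258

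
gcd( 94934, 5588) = 2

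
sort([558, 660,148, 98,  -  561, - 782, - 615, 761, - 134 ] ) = [  -  782, - 615,-561,-134,98, 148,558,660,761 ]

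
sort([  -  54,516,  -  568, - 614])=[ -614,- 568, - 54, 516 ] 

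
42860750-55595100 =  - 12734350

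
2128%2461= 2128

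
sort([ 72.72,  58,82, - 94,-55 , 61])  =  [ - 94, - 55,58,61,72.72, 82]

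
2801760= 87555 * 32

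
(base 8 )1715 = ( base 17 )364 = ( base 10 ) 973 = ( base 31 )10C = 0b1111001101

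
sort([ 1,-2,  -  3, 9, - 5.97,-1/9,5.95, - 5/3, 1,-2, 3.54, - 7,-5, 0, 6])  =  [ - 7, - 5.97 , - 5, - 3,-2, - 2, - 5/3,-1/9,0, 1,1,3.54, 5.95 , 6, 9]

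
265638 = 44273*6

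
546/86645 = 42/6665 = 0.01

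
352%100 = 52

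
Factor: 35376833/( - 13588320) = -2^( - 5)*3^( - 1)*5^(  -  1)*3631^1*9743^1*28309^(  -  1)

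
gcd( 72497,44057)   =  1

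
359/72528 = 359/72528=0.00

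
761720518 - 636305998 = 125414520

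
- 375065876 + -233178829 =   -  608244705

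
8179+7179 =15358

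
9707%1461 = 941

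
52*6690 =347880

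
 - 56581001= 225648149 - 282229150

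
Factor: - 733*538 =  - 394354= -  2^1 * 269^1* 733^1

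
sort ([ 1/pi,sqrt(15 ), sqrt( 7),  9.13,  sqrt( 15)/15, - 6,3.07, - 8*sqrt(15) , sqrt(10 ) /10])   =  [-8*sqrt(15), - 6 , sqrt( 15 ) /15, sqrt( 10) /10,1/pi, sqrt( 7),3.07, sqrt( 15),9.13 ]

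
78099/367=78099/367 =212.80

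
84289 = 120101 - 35812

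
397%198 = 1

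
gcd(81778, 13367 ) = 1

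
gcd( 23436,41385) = 93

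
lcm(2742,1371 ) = 2742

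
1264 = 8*158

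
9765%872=173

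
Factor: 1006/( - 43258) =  - 43^ ( - 1)= - 1/43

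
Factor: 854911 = 71^1* 12041^1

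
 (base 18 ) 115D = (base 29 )7CO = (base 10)6259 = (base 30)6SJ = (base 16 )1873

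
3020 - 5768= - 2748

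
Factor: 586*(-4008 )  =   - 2^4*3^1 * 167^1*293^1 = - 2348688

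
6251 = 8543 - 2292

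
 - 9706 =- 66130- -56424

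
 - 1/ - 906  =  1/906=0.00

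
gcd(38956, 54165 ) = 1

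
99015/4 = 99015/4 = 24753.75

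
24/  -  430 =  - 1  +  203/215 = - 0.06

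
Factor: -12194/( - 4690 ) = 13/5= 5^( - 1)*13^1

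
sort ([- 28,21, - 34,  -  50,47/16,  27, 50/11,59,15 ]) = [ - 50, -34, - 28,  47/16,50/11 , 15 , 21,27, 59]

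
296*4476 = 1324896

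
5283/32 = 5283/32 = 165.09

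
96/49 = 1 + 47/49 = 1.96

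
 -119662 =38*(-3149 )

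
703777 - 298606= 405171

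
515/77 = 515/77 = 6.69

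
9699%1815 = 624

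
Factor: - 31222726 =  - 2^1 * 15611363^1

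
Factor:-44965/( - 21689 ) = 85/41 =5^1*17^1*41^(-1) 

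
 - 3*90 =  - 270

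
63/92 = 63/92 = 0.68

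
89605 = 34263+55342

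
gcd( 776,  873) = 97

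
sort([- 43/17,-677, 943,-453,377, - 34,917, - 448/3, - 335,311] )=[ - 677 , - 453, - 335,-448/3  , - 34,-43/17,311 , 377, 917,943]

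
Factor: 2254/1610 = 7/5 = 5^ ( -1) * 7^1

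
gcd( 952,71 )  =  1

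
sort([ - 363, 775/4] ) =[ - 363,  775/4 ] 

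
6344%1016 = 248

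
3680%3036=644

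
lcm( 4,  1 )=4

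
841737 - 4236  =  837501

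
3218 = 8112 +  - 4894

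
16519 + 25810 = 42329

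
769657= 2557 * 301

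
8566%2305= 1651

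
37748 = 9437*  4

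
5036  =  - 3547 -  - 8583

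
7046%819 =494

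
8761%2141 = 197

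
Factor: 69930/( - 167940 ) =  - 2^( - 1)*7^1*37^1*311^(-1 )= - 259/622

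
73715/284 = 73715/284 = 259.56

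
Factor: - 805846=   -  2^1*402923^1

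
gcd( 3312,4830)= 138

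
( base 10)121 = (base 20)61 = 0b1111001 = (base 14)89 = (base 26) 4h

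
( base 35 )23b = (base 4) 220012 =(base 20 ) 686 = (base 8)5006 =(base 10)2566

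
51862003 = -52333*(  -  991 )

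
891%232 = 195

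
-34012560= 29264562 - 63277122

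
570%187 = 9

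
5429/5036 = 1 + 393/5036 = 1.08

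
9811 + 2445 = 12256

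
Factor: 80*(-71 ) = -2^4*5^1 * 71^1= -5680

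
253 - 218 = 35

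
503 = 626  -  123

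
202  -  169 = 33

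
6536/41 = 159 + 17/41 = 159.41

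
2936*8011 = 23520296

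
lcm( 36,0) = 0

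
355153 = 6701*53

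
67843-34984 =32859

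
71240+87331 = 158571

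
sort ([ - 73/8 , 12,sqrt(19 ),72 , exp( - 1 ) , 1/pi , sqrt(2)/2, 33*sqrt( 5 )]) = [ - 73/8,  1/pi,exp(-1 ),sqrt(  2)/2,sqrt(19 ),12,  72, 33*sqrt( 5)]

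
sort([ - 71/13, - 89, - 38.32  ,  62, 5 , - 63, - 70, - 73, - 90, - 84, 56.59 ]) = [ - 90, -89, - 84, - 73, - 70, - 63, - 38.32,  -  71/13, 5,56.59, 62 ] 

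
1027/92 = 1027/92=11.16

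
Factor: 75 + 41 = 116=2^2*29^1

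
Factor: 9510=2^1*3^1*5^1 * 317^1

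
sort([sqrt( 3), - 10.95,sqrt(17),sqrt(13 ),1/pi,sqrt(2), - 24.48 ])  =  [ - 24.48, - 10.95,1/pi,sqrt( 2),sqrt (3 ), sqrt(13),  sqrt( 17) ] 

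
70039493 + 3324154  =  73363647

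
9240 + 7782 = 17022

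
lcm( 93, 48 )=1488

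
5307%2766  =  2541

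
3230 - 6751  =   - 3521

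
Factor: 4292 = 2^2 *29^1*37^1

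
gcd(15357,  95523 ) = 3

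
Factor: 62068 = 2^2 * 59^1 * 263^1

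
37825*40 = 1513000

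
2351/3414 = 2351/3414   =  0.69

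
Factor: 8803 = 8803^1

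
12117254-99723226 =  - 87605972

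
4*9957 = 39828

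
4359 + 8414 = 12773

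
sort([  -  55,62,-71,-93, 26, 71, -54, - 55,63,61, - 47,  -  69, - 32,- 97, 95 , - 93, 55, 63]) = [-97,-93, - 93, - 71,  -  69, - 55, - 55, - 54 , - 47, - 32, 26, 55,61, 62,63, 63,71, 95 ] 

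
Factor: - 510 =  - 2^1*3^1*5^1 * 17^1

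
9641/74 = 9641/74 = 130.28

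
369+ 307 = 676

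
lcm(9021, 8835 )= 856995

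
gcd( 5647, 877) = 1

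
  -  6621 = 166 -6787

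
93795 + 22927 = 116722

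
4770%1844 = 1082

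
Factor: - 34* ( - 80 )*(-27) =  - 2^5*3^3*5^1*17^1 = - 73440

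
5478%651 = 270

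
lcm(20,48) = 240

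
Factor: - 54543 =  - 3^1*18181^1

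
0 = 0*4003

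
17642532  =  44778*394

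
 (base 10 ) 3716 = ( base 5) 104331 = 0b111010000100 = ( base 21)88k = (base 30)43Q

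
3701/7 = 528+5/7   =  528.71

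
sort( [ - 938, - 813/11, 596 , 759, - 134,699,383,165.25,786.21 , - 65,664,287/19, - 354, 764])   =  [ - 938,  -  354,  -  134, - 813/11, - 65,287/19,  165.25,383 , 596,664,699,759,764,786.21] 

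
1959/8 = 244+7/8=244.88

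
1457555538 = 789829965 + 667725573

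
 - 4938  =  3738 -8676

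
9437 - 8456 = 981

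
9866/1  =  9866  =  9866.00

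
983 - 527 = 456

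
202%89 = 24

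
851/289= 851/289  =  2.94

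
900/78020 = 45/3901 = 0.01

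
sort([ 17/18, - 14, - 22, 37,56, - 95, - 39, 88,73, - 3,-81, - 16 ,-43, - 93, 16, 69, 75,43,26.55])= [-95 , - 93 , -81,-43, -39,-22,-16, - 14, - 3, 17/18,16,  26.55, 37, 43, 56, 69 , 73, 75, 88] 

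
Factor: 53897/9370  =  2^( - 1)*5^( - 1 )* 937^(  -  1 )*53897^1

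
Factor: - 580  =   - 2^2*5^1*29^1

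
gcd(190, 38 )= 38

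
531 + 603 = 1134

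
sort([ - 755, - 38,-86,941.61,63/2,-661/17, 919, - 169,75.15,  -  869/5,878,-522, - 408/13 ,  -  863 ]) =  [ - 863 ,-755 ,  -  522, - 869/5, - 169,  -  86, - 661/17, - 38 , - 408/13, 63/2,75.15, 878,919, 941.61]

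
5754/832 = 2877/416 = 6.92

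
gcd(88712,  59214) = 2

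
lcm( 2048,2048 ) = 2048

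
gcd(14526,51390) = 18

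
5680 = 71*80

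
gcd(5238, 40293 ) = 9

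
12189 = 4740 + 7449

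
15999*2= 31998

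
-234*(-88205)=20639970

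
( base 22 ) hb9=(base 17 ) 1C5D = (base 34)7bd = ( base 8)20437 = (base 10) 8479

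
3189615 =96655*33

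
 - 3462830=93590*( - 37)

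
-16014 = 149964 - 165978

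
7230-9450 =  - 2220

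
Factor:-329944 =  - 2^3 * 41243^1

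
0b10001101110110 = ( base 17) 1E70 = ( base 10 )9078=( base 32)8rm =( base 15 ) 2A53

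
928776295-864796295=63980000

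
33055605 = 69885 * 473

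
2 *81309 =162618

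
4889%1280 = 1049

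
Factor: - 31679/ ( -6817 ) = 79/17 = 17^( - 1)*79^1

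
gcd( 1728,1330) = 2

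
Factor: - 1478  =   - 2^1 * 739^1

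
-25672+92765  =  67093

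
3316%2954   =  362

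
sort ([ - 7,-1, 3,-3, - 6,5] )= [ - 7,  -  6, - 3, - 1, 3,  5]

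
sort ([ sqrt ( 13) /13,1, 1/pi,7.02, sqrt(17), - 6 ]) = [-6,sqrt(13)/13,1/pi,1, sqrt(17),7.02 ] 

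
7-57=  - 50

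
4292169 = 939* 4571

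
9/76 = 9/76=0.12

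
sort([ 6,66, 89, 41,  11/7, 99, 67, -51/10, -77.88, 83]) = [ - 77.88,- 51/10, 11/7, 6,  41, 66,67, 83,  89, 99 ] 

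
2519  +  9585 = 12104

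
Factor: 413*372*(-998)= - 2^3*3^1 * 7^1 *31^1 * 59^1*499^1 = - 153328728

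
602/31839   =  602/31839= 0.02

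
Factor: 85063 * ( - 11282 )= -959680766= - 2^1*11^2*19^1*37^1 * 5641^1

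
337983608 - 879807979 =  - 541824371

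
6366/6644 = 3183/3322 = 0.96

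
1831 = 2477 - 646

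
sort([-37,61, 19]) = [ - 37, 19, 61]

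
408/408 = 1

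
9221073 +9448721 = 18669794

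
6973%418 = 285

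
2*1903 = 3806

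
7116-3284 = 3832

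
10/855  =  2/171=0.01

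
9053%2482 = 1607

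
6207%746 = 239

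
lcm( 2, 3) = 6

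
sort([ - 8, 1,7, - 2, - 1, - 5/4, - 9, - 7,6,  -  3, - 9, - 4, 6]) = [-9, - 9, - 8, - 7 , - 4, - 3, - 2,-5/4, - 1,1,  6,  6, 7] 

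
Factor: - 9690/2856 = -95/28 = -2^( - 2)*5^1*7^( - 1 )*19^1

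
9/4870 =9/4870 = 0.00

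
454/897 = 454/897= 0.51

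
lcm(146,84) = 6132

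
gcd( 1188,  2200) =44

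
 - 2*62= - 124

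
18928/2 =9464 = 9464.00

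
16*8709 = 139344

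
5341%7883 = 5341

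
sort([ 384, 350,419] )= [ 350,384, 419]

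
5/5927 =5/5927  =  0.00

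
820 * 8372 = 6865040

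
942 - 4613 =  - 3671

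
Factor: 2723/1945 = 5^( - 1)*7^1=7/5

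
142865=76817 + 66048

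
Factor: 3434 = 2^1  *17^1* 101^1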